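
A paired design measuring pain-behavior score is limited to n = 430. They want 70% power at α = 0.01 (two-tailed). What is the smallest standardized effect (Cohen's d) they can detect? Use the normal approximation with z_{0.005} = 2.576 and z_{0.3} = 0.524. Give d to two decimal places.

For a single sample (or paired design) of n = 430: d_min = (z_{α/2} + z_β)/√n.
z-sum = 2.576 + 0.524 = 3.100.
d_min = 3.100 / √430 = 3.100 / 20.736 = 0.149.

d_min ≈ 0.15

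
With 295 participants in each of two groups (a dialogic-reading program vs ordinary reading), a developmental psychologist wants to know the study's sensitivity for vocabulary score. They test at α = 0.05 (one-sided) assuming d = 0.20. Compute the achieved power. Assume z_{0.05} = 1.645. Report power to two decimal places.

For two equal groups, power = Φ(d·√(n/2) − z_{α}).
d·√(n/2) = 0.20 × √(295/2) = 0.20 × 12.145 = 2.429.
z_β = 2.429 − 1.645 = 0.784.
Power = Φ(0.784) = 0.783.

power ≈ 0.78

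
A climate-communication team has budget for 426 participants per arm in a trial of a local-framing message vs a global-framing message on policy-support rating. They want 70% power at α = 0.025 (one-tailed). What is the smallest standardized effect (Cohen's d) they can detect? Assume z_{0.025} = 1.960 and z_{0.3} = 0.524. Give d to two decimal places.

For two independent groups of n = 426 each: d_min = (z_{α} + z_β)·√(2/n).
z-sum = 1.960 + 0.524 = 2.484.
d_min = 2.484 × √(2/426) = 2.484 × 0.0685 = 0.170.

d_min ≈ 0.17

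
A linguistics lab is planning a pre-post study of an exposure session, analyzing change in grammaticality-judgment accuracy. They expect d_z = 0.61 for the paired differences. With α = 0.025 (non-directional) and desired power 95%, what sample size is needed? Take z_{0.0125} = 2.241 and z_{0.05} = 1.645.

n = 41 pairs

For a paired (one-sample on differences) test: n = ((z_{α/2} + z_β) / d)².
z_{α/2} + z_β = 2.241 + 1.645 = 3.886.
n = (3.886 / 0.61)² = 6.370² = 40.58.
Round up.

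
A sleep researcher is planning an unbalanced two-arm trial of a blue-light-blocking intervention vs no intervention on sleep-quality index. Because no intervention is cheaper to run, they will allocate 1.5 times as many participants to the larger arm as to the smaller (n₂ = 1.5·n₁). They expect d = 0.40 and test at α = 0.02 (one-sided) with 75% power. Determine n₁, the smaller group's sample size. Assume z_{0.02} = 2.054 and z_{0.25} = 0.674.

n₁ = 78

With allocation ratio k = n₂/n₁ = 1.5, Var(x̄₁−x̄₂) = σ²(1/n₁ + 1/(k·n₁)) = σ²·(k+1)/(k·n₁).
So n₁ = (1 + 1/k)·((z_{α} + z_β)/d)² = 1.667 × (2.728/0.40)².
n₁ = 1.667 × 46.51 = 77.5.
Round up: n₁ = 78, giving n₂ = 1.5 × 78 = 117.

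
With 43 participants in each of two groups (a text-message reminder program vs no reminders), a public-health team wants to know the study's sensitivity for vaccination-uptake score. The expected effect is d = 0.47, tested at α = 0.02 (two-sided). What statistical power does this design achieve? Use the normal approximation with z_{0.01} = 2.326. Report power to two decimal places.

power ≈ 0.44

For two equal groups, power = Φ(d·√(n/2) − z_{α/2}).
d·√(n/2) = 0.47 × √(43/2) = 0.47 × 4.637 = 2.179.
z_β = 2.179 − 2.326 = -0.147.
Power = Φ(-0.147) = 0.442.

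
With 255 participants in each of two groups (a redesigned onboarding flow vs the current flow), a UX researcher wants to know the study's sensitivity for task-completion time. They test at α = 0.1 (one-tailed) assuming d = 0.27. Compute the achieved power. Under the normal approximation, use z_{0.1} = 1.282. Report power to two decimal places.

power ≈ 0.96

For two equal groups, power = Φ(d·√(n/2) − z_{α}).
d·√(n/2) = 0.27 × √(255/2) = 0.27 × 11.292 = 3.049.
z_β = 3.049 − 1.282 = 1.767.
Power = Φ(1.767) = 0.961.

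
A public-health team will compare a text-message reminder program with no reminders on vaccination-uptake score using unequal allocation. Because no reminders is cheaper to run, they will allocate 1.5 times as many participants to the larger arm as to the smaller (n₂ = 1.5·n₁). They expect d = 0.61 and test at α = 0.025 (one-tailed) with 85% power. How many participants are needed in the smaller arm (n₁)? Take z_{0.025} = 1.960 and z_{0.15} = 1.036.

n₁ = 41

With allocation ratio k = n₂/n₁ = 1.5, Var(x̄₁−x̄₂) = σ²(1/n₁ + 1/(k·n₁)) = σ²·(k+1)/(k·n₁).
So n₁ = (1 + 1/k)·((z_{α} + z_β)/d)² = 1.667 × (2.996/0.61)².
n₁ = 1.667 × 24.12 = 40.2.
Round up: n₁ = 41, giving n₂ = ⌈1.5 × 41⌉ = ⌈61.5⌉ = 62.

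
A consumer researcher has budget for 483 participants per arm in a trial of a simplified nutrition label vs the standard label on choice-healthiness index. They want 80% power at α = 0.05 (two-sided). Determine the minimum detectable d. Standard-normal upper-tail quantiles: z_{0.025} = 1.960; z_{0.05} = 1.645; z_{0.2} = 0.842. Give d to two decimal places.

d_min ≈ 0.18

For two independent groups of n = 483 each: d_min = (z_{α/2} + z_β)·√(2/n).
z-sum = 1.960 + 0.842 = 2.802.
d_min = 2.802 × √(2/483) = 2.802 × 0.0643 = 0.180.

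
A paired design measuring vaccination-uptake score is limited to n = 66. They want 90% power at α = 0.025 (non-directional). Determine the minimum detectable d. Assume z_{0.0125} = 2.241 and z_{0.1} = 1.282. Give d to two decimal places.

For a single sample (or paired design) of n = 66: d_min = (z_{α/2} + z_β)/√n.
z-sum = 2.241 + 1.282 = 3.523.
d_min = 3.523 / √66 = 3.523 / 8.124 = 0.434.

d_min ≈ 0.43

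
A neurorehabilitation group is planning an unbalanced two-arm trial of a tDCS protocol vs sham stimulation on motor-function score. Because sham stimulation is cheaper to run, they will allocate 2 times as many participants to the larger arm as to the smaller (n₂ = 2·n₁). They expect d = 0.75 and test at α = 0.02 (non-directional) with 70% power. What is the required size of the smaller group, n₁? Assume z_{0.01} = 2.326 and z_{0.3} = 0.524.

n₁ = 22

With allocation ratio k = n₂/n₁ = 2, Var(x̄₁−x̄₂) = σ²(1/n₁ + 1/(k·n₁)) = σ²·(k+1)/(k·n₁).
So n₁ = (1 + 1/k)·((z_{α/2} + z_β)/d)² = 1.500 × (2.850/0.75)².
n₁ = 1.500 × 14.44 = 21.7.
Round up: n₁ = 22, giving n₂ = 2 × 22 = 44.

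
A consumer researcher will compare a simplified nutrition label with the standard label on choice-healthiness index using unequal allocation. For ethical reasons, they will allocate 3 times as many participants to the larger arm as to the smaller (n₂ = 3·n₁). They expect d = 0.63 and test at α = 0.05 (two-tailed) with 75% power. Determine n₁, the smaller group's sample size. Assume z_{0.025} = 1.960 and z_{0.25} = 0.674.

With allocation ratio k = n₂/n₁ = 3, Var(x̄₁−x̄₂) = σ²(1/n₁ + 1/(k·n₁)) = σ²·(k+1)/(k·n₁).
So n₁ = (1 + 1/k)·((z_{α/2} + z_β)/d)² = 1.333 × (2.634/0.63)².
n₁ = 1.333 × 17.48 = 23.3.
Round up: n₁ = 24, giving n₂ = 3 × 24 = 72.

n₁ = 24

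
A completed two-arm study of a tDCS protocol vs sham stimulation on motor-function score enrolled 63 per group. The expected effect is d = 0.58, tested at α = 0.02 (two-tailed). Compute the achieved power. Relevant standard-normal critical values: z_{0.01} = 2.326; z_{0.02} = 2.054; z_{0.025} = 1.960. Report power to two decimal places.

power ≈ 0.82

For two equal groups, power = Φ(d·√(n/2) − z_{α/2}).
d·√(n/2) = 0.58 × √(63/2) = 0.58 × 5.612 = 3.255.
z_β = 3.255 − 2.326 = 0.929.
Power = Φ(0.929) = 0.824.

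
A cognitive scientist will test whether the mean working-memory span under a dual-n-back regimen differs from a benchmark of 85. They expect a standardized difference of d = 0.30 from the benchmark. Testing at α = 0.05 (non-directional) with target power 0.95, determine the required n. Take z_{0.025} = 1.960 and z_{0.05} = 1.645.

n = 145

For a one-sample test: n = ((z_{α/2} + z_β) / d)².
z_{α/2} + z_β = 1.960 + 1.645 = 3.605.
n = (3.605 / 0.30)² = 12.017² = 144.40.
Round up.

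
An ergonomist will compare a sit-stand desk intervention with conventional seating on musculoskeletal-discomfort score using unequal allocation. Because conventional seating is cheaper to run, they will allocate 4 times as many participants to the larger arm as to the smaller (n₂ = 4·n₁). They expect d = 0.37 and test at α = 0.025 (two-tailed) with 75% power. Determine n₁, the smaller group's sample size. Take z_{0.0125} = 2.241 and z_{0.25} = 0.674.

n₁ = 78

With allocation ratio k = n₂/n₁ = 4, Var(x̄₁−x̄₂) = σ²(1/n₁ + 1/(k·n₁)) = σ²·(k+1)/(k·n₁).
So n₁ = (1 + 1/k)·((z_{α/2} + z_β)/d)² = 1.250 × (2.915/0.37)².
n₁ = 1.250 × 62.07 = 77.6.
Round up: n₁ = 78, giving n₂ = 4 × 78 = 312.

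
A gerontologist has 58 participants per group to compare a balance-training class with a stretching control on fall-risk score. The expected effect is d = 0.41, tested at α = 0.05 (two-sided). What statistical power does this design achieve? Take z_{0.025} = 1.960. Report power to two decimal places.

power ≈ 0.60

For two equal groups, power = Φ(d·√(n/2) − z_{α/2}).
d·√(n/2) = 0.41 × √(58/2) = 0.41 × 5.385 = 2.208.
z_β = 2.208 − 1.960 = 0.248.
Power = Φ(0.248) = 0.598.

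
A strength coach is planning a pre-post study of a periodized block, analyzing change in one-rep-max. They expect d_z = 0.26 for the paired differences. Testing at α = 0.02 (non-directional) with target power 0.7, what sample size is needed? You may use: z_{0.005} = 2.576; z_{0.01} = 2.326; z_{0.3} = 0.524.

For a paired (one-sample on differences) test: n = ((z_{α/2} + z_β) / d)².
z_{α/2} + z_β = 2.326 + 0.524 = 2.850.
n = (2.850 / 0.26)² = 10.962² = 120.16.
Round up.

n = 121 pairs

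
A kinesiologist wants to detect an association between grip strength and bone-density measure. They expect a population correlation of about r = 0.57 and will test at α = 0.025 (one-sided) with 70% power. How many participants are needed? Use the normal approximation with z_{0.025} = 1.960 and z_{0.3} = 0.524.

Fisher's z: C = ½·ln((1+r)/(1−r)) = ½·ln(3.6512) = 0.6475.
n = ((z_{α} + z_β)/C)² + 3.
(1.960 + 0.524) / 0.6475 = 2.484 / 0.6475 = 3.836.
n = 3.836² + 3 = 14.72 + 3 = 17.7.
Round up.

n = 18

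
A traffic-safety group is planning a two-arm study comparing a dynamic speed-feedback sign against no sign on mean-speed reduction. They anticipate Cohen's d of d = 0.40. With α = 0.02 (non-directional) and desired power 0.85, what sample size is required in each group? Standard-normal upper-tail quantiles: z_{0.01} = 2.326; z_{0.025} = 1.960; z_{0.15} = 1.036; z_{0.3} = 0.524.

For two independent groups with equal n: n = 2·((z_{α/2} + z_β) / d)².
z_{α/2} + z_β = 2.326 + 1.036 = 3.362.
n = 2 × (3.362 / 0.40)² = 2 × 8.405² = 2 × 70.64 = 141.3.
Round up to the next whole participant.

n = 142 per group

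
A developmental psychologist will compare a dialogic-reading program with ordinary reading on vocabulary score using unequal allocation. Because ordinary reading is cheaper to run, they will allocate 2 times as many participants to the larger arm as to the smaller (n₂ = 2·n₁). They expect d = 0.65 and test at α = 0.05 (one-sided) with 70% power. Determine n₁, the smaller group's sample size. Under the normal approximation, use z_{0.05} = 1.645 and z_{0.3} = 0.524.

With allocation ratio k = n₂/n₁ = 2, Var(x̄₁−x̄₂) = σ²(1/n₁ + 1/(k·n₁)) = σ²·(k+1)/(k·n₁).
So n₁ = (1 + 1/k)·((z_{α} + z_β)/d)² = 1.500 × (2.169/0.65)².
n₁ = 1.500 × 11.14 = 16.7.
Round up: n₁ = 17, giving n₂ = 2 × 17 = 34.

n₁ = 17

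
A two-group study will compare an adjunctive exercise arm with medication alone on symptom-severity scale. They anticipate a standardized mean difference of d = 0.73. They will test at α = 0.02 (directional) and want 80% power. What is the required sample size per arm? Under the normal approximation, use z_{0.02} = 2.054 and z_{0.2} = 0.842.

n = 32 per group

For two independent groups with equal n: n = 2·((z_{α} + z_β) / d)².
z_{α} + z_β = 2.054 + 0.842 = 2.896.
n = 2 × (2.896 / 0.73)² = 2 × 3.967² = 2 × 15.74 = 31.5.
Round up to the next whole participant.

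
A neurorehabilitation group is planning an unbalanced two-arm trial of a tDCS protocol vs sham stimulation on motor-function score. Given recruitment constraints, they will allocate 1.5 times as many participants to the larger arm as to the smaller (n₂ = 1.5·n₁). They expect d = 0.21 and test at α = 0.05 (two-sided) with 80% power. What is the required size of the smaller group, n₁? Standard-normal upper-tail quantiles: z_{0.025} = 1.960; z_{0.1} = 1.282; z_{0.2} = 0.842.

n₁ = 297

With allocation ratio k = n₂/n₁ = 1.5, Var(x̄₁−x̄₂) = σ²(1/n₁ + 1/(k·n₁)) = σ²·(k+1)/(k·n₁).
So n₁ = (1 + 1/k)·((z_{α/2} + z_β)/d)² = 1.667 × (2.802/0.21)².
n₁ = 1.667 × 178.03 = 296.7.
Round up: n₁ = 297, giving n₂ = ⌈1.5 × 297⌉ = ⌈445.5⌉ = 446.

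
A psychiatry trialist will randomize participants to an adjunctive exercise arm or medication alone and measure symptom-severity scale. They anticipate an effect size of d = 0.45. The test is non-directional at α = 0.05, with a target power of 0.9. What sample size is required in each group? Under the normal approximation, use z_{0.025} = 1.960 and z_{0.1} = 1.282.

n = 104 per group

For two independent groups with equal n: n = 2·((z_{α/2} + z_β) / d)².
z_{α/2} + z_β = 1.960 + 1.282 = 3.242.
n = 2 × (3.242 / 0.45)² = 2 × 7.204² = 2 × 51.90 = 103.8.
Round up to the next whole participant.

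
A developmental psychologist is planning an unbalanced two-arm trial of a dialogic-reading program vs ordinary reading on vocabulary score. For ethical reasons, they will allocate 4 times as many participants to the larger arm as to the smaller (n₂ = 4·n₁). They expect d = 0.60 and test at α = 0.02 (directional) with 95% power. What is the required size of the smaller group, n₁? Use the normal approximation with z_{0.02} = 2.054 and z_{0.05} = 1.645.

n₁ = 48

With allocation ratio k = n₂/n₁ = 4, Var(x̄₁−x̄₂) = σ²(1/n₁ + 1/(k·n₁)) = σ²·(k+1)/(k·n₁).
So n₁ = (1 + 1/k)·((z_{α} + z_β)/d)² = 1.250 × (3.699/0.60)².
n₁ = 1.250 × 38.01 = 47.5.
Round up: n₁ = 48, giving n₂ = 4 × 48 = 192.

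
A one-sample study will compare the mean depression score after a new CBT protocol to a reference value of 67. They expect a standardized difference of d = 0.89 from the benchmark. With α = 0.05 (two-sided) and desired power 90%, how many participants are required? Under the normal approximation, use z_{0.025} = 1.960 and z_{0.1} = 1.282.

For a one-sample test: n = ((z_{α/2} + z_β) / d)².
z_{α/2} + z_β = 1.960 + 1.282 = 3.242.
n = (3.242 / 0.89)² = 3.643² = 13.27.
Round up.

n = 14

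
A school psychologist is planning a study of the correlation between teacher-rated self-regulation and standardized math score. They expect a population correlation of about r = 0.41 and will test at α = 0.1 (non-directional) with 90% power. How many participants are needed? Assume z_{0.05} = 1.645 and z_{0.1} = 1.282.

Fisher's z: C = ½·ln((1+r)/(1−r)) = ½·ln(2.3898) = 0.4356.
n = ((z_{α/2} + z_β)/C)² + 3.
(1.645 + 1.282) / 0.4356 = 2.927 / 0.4356 = 6.719.
n = 6.719² + 3 = 45.15 + 3 = 48.2.
Round up.

n = 49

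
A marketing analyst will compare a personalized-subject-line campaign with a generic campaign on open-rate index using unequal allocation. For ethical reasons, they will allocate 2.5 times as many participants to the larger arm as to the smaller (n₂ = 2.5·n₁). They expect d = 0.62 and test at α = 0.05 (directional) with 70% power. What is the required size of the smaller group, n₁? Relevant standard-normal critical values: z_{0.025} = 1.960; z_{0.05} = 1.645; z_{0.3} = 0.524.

With allocation ratio k = n₂/n₁ = 2.5, Var(x̄₁−x̄₂) = σ²(1/n₁ + 1/(k·n₁)) = σ²·(k+1)/(k·n₁).
So n₁ = (1 + 1/k)·((z_{α} + z_β)/d)² = 1.400 × (2.169/0.62)².
n₁ = 1.400 × 12.24 = 17.1.
Round up: n₁ = 18, giving n₂ = 2.5 × 18 = 45.

n₁ = 18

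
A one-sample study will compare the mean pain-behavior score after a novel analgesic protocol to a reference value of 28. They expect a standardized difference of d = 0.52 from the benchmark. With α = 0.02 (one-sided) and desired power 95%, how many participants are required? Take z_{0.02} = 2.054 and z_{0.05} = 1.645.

For a one-sample test: n = ((z_{α} + z_β) / d)².
z_{α} + z_β = 2.054 + 1.645 = 3.699.
n = (3.699 / 0.52)² = 7.113² = 50.60.
Round up.

n = 51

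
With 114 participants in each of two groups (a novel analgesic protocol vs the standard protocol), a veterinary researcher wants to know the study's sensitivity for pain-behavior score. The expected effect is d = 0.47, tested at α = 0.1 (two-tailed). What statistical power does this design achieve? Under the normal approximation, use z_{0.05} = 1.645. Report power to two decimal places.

For two equal groups, power = Φ(d·√(n/2) − z_{α/2}).
d·√(n/2) = 0.47 × √(114/2) = 0.47 × 7.550 = 3.548.
z_β = 3.548 − 1.645 = 1.903.
Power = Φ(1.903) = 0.972.

power ≈ 0.97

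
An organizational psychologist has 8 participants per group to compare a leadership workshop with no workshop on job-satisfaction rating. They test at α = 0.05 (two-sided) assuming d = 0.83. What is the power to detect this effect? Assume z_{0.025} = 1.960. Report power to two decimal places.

For two equal groups, power = Φ(d·√(n/2) − z_{α/2}).
d·√(n/2) = 0.83 × √(8/2) = 0.83 × 2.000 = 1.660.
z_β = 1.660 − 1.960 = -0.300.
Power = Φ(-0.300) = 0.382.

power ≈ 0.38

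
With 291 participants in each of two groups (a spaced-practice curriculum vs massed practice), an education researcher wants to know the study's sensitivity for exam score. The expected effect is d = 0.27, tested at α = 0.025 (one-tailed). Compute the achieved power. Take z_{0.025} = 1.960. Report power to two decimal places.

For two equal groups, power = Φ(d·√(n/2) − z_{α}).
d·√(n/2) = 0.27 × √(291/2) = 0.27 × 12.062 = 3.257.
z_β = 3.257 − 1.960 = 1.297.
Power = Φ(1.297) = 0.903.

power ≈ 0.90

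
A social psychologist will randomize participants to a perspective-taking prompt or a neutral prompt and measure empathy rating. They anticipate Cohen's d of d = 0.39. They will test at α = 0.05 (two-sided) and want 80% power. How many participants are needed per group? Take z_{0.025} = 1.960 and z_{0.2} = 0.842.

For two independent groups with equal n: n = 2·((z_{α/2} + z_β) / d)².
z_{α/2} + z_β = 1.960 + 0.842 = 2.802.
n = 2 × (2.802 / 0.39)² = 2 × 7.185² = 2 × 51.62 = 103.2.
Round up to the next whole participant.

n = 104 per group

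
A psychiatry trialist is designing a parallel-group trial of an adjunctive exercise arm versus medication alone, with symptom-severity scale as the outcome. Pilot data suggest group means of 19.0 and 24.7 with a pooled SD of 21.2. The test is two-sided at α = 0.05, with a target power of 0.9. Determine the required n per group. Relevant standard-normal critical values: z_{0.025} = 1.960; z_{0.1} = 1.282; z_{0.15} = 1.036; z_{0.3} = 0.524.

Cohen's d = |M₁ − M₂| / SD_pooled = |19.0 − 24.7| / 21.2 = 5.7 / 21.2 = 0.269.
For two independent groups with equal n: n = 2·((z_{α/2} + z_β) / d)².
z_{α/2} + z_β = 1.960 + 1.282 = 3.242.
n = 2 × (3.242 / 0.269)² = 2 × 12.052² = 2 × 145.25 = 290.5.
Round up to the next whole participant.

n = 291 per group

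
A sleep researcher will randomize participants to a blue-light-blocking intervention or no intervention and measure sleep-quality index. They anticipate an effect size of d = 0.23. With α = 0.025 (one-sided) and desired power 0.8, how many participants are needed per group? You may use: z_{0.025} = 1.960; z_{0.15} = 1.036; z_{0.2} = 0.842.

For two independent groups with equal n: n = 2·((z_{α} + z_β) / d)².
z_{α} + z_β = 1.960 + 0.842 = 2.802.
n = 2 × (2.802 / 0.23)² = 2 × 12.183² = 2 × 148.42 = 296.8.
Round up to the next whole participant.

n = 297 per group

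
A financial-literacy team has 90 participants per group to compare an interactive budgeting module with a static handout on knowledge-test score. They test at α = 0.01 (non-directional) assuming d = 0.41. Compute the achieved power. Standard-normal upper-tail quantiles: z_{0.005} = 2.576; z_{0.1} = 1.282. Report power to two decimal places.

power ≈ 0.57

For two equal groups, power = Φ(d·√(n/2) − z_{α/2}).
d·√(n/2) = 0.41 × √(90/2) = 0.41 × 6.708 = 2.750.
z_β = 2.750 − 2.576 = 0.174.
Power = Φ(0.174) = 0.569.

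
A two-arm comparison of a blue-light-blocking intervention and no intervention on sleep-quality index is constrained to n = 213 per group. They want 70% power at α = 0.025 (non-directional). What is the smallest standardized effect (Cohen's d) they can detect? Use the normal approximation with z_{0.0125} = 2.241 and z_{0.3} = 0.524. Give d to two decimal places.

d_min ≈ 0.27

For two independent groups of n = 213 each: d_min = (z_{α/2} + z_β)·√(2/n).
z-sum = 2.241 + 0.524 = 2.765.
d_min = 2.765 × √(2/213) = 2.765 × 0.0969 = 0.268.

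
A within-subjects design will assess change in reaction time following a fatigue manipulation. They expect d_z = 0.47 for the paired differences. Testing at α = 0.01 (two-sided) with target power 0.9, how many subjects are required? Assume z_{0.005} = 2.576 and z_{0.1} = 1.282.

n = 68 pairs

For a paired (one-sample on differences) test: n = ((z_{α/2} + z_β) / d)².
z_{α/2} + z_β = 2.576 + 1.282 = 3.858.
n = (3.858 / 0.47)² = 8.209² = 67.38.
Round up.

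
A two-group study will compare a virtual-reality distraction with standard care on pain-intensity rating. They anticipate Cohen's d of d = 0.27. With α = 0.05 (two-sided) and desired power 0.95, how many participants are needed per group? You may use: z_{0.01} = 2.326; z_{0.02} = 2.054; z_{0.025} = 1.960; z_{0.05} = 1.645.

For two independent groups with equal n: n = 2·((z_{α/2} + z_β) / d)².
z_{α/2} + z_β = 1.960 + 1.645 = 3.605.
n = 2 × (3.605 / 0.27)² = 2 × 13.352² = 2 × 178.27 = 356.5.
Round up to the next whole participant.

n = 357 per group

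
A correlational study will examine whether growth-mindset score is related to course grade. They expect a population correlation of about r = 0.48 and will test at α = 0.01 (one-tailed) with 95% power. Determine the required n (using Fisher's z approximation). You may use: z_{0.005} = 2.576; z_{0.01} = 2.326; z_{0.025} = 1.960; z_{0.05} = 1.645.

Fisher's z: C = ½·ln((1+r)/(1−r)) = ½·ln(2.8462) = 0.5230.
n = ((z_{α} + z_β)/C)² + 3.
(2.326 + 1.645) / 0.5230 = 3.971 / 0.5230 = 7.593.
n = 7.593² + 3 = 57.65 + 3 = 60.6.
Round up.

n = 61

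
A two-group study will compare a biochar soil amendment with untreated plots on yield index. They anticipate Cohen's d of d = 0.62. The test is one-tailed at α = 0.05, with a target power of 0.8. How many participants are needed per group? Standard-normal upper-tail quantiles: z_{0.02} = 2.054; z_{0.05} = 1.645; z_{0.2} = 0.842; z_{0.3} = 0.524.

For two independent groups with equal n: n = 2·((z_{α} + z_β) / d)².
z_{α} + z_β = 1.645 + 0.842 = 2.487.
n = 2 × (2.487 / 0.62)² = 2 × 4.011² = 2 × 16.09 = 32.2.
Round up to the next whole participant.

n = 33 per group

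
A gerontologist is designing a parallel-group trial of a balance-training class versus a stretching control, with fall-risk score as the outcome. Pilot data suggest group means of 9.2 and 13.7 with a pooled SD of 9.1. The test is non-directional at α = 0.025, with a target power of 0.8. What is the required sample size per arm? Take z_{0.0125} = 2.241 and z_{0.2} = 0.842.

n = 78 per group

Cohen's d = |M₁ − M₂| / SD_pooled = |9.2 − 13.7| / 9.1 = 4.5 / 9.1 = 0.495.
For two independent groups with equal n: n = 2·((z_{α/2} + z_β) / d)².
z_{α/2} + z_β = 2.241 + 0.842 = 3.083.
n = 2 × (3.083 / 0.495)² = 2 × 6.228² = 2 × 38.79 = 77.6.
Round up to the next whole participant.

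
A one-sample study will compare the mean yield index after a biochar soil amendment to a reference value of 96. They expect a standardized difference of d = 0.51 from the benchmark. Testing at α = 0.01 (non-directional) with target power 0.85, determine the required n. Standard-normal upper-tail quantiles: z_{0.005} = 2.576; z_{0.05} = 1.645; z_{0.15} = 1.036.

For a one-sample test: n = ((z_{α/2} + z_β) / d)².
z_{α/2} + z_β = 2.576 + 1.036 = 3.612.
n = (3.612 / 0.51)² = 7.082² = 50.16.
Round up.

n = 51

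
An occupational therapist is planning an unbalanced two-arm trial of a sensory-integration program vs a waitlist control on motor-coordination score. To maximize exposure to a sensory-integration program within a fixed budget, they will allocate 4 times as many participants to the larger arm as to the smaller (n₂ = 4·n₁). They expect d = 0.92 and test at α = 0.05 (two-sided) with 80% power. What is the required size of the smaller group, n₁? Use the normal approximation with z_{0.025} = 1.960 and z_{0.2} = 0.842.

With allocation ratio k = n₂/n₁ = 4, Var(x̄₁−x̄₂) = σ²(1/n₁ + 1/(k·n₁)) = σ²·(k+1)/(k·n₁).
So n₁ = (1 + 1/k)·((z_{α/2} + z_β)/d)² = 1.250 × (2.802/0.92)².
n₁ = 1.250 × 9.28 = 11.6.
Round up: n₁ = 12, giving n₂ = 4 × 12 = 48.

n₁ = 12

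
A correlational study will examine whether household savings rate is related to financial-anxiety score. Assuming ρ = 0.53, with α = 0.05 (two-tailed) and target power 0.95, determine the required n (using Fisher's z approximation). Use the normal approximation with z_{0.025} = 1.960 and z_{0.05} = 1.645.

n = 41

Fisher's z: C = ½·ln((1+r)/(1−r)) = ½·ln(3.2553) = 0.5901.
n = ((z_{α/2} + z_β)/C)² + 3.
(1.960 + 1.645) / 0.5901 = 3.605 / 0.5901 = 6.109.
n = 6.109² + 3 = 37.32 + 3 = 40.3.
Round up.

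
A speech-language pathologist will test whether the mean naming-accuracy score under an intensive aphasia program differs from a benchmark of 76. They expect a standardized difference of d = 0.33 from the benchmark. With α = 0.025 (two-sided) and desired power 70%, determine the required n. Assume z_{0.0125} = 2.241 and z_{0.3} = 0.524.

n = 71

For a one-sample test: n = ((z_{α/2} + z_β) / d)².
z_{α/2} + z_β = 2.241 + 0.524 = 2.765.
n = (2.765 / 0.33)² = 8.379² = 70.20.
Round up.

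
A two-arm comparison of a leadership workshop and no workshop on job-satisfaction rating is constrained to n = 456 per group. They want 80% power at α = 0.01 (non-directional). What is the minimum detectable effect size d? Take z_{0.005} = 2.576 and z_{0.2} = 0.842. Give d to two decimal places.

For two independent groups of n = 456 each: d_min = (z_{α/2} + z_β)·√(2/n).
z-sum = 2.576 + 0.842 = 3.418.
d_min = 3.418 × √(2/456) = 3.418 × 0.0662 = 0.226.

d_min ≈ 0.23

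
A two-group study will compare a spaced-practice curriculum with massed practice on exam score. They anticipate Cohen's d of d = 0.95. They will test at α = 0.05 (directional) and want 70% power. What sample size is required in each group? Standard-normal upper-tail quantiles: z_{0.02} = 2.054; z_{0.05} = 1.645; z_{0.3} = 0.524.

n = 11 per group

For two independent groups with equal n: n = 2·((z_{α} + z_β) / d)².
z_{α} + z_β = 1.645 + 0.524 = 2.169.
n = 2 × (2.169 / 0.95)² = 2 × 2.283² = 2 × 5.21 = 10.4.
Round up to the next whole participant.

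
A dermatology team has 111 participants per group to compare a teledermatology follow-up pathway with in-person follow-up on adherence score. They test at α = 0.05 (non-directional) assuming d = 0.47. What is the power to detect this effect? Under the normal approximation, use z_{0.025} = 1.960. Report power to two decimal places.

For two equal groups, power = Φ(d·√(n/2) − z_{α/2}).
d·√(n/2) = 0.47 × √(111/2) = 0.47 × 7.450 = 3.501.
z_β = 3.501 − 1.960 = 1.541.
Power = Φ(1.541) = 0.938.

power ≈ 0.94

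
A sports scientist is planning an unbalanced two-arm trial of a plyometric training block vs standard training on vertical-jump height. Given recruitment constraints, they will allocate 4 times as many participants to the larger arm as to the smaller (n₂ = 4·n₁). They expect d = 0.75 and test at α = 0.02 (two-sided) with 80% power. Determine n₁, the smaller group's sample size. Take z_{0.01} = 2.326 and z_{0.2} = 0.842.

n₁ = 23

With allocation ratio k = n₂/n₁ = 4, Var(x̄₁−x̄₂) = σ²(1/n₁ + 1/(k·n₁)) = σ²·(k+1)/(k·n₁).
So n₁ = (1 + 1/k)·((z_{α/2} + z_β)/d)² = 1.250 × (3.168/0.75)².
n₁ = 1.250 × 17.84 = 22.3.
Round up: n₁ = 23, giving n₂ = 4 × 23 = 92.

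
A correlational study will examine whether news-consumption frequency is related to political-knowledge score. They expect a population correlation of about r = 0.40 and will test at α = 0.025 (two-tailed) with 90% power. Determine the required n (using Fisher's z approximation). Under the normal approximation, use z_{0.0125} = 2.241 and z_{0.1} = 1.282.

n = 73

Fisher's z: C = ½·ln((1+r)/(1−r)) = ½·ln(2.3333) = 0.4236.
n = ((z_{α/2} + z_β)/C)² + 3.
(2.241 + 1.282) / 0.4236 = 3.523 / 0.4236 = 8.317.
n = 8.317² + 3 = 69.17 + 3 = 72.2.
Round up.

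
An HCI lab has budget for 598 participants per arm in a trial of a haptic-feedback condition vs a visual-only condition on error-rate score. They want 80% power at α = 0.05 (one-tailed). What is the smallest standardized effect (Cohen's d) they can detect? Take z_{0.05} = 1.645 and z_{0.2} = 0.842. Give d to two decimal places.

For two independent groups of n = 598 each: d_min = (z_{α} + z_β)·√(2/n).
z-sum = 1.645 + 0.842 = 2.487.
d_min = 2.487 × √(2/598) = 2.487 × 0.0578 = 0.144.

d_min ≈ 0.14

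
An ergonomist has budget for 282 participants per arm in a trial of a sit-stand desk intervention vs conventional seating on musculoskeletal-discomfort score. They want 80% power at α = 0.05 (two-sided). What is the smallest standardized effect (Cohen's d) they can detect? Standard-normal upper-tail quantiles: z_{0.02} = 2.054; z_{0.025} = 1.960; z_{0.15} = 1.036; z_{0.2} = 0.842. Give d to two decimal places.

d_min ≈ 0.24

For two independent groups of n = 282 each: d_min = (z_{α/2} + z_β)·√(2/n).
z-sum = 1.960 + 0.842 = 2.802.
d_min = 2.802 × √(2/282) = 2.802 × 0.0842 = 0.236.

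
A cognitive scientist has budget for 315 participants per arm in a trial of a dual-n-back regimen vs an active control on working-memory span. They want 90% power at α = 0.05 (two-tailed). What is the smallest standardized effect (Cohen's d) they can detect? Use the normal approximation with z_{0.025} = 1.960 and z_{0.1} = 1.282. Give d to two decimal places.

d_min ≈ 0.26

For two independent groups of n = 315 each: d_min = (z_{α/2} + z_β)·√(2/n).
z-sum = 1.960 + 1.282 = 3.242.
d_min = 3.242 × √(2/315) = 3.242 × 0.0797 = 0.258.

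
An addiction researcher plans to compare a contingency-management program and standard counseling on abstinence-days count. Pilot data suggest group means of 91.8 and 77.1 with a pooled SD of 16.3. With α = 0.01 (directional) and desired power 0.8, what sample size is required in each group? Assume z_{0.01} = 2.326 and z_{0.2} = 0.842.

n = 25 per group

Cohen's d = |M₁ − M₂| / SD_pooled = |91.8 − 77.1| / 16.3 = 14.7 / 16.3 = 0.902.
For two independent groups with equal n: n = 2·((z_{α} + z_β) / d)².
z_{α} + z_β = 2.326 + 0.842 = 3.168.
n = 2 × (3.168 / 0.902)² = 2 × 3.512² = 2 × 12.34 = 24.7.
Round up to the next whole participant.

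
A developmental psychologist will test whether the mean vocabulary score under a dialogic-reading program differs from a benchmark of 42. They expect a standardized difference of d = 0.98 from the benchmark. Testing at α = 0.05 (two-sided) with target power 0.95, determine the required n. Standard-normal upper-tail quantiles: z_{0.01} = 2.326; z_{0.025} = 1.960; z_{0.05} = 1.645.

For a one-sample test: n = ((z_{α/2} + z_β) / d)².
z_{α/2} + z_β = 1.960 + 1.645 = 3.605.
n = (3.605 / 0.98)² = 3.679² = 13.53.
Round up.

n = 14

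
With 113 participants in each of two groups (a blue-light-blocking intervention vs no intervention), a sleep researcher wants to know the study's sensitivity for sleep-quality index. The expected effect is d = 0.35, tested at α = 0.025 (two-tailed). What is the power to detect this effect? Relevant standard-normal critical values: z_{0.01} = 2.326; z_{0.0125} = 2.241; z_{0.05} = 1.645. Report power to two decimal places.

For two equal groups, power = Φ(d·√(n/2) − z_{α/2}).
d·√(n/2) = 0.35 × √(113/2) = 0.35 × 7.517 = 2.631.
z_β = 2.631 − 2.241 = 0.390.
Power = Φ(0.390) = 0.652.

power ≈ 0.65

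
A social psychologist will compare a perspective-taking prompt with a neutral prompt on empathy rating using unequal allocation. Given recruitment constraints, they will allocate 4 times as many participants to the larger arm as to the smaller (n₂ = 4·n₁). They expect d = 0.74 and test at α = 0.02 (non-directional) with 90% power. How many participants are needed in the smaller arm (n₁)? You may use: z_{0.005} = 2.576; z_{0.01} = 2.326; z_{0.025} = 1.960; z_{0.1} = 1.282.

n₁ = 30

With allocation ratio k = n₂/n₁ = 4, Var(x̄₁−x̄₂) = σ²(1/n₁ + 1/(k·n₁)) = σ²·(k+1)/(k·n₁).
So n₁ = (1 + 1/k)·((z_{α/2} + z_β)/d)² = 1.250 × (3.608/0.74)².
n₁ = 1.250 × 23.77 = 29.7.
Round up: n₁ = 30, giving n₂ = 4 × 30 = 120.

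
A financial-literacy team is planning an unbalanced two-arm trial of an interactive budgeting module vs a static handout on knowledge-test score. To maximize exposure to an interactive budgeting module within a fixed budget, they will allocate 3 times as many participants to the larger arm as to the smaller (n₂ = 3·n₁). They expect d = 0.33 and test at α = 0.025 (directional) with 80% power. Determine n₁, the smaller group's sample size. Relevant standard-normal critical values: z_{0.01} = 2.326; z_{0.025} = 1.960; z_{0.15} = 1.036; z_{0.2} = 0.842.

n₁ = 97

With allocation ratio k = n₂/n₁ = 3, Var(x̄₁−x̄₂) = σ²(1/n₁ + 1/(k·n₁)) = σ²·(k+1)/(k·n₁).
So n₁ = (1 + 1/k)·((z_{α} + z_β)/d)² = 1.333 × (2.802/0.33)².
n₁ = 1.333 × 72.10 = 96.1.
Round up: n₁ = 97, giving n₂ = 3 × 97 = 291.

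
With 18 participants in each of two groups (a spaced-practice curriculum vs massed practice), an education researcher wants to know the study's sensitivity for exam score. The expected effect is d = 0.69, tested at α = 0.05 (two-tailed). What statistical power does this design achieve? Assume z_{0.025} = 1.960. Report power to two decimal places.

power ≈ 0.54

For two equal groups, power = Φ(d·√(n/2) − z_{α/2}).
d·√(n/2) = 0.69 × √(18/2) = 0.69 × 3.000 = 2.070.
z_β = 2.070 − 1.960 = 0.110.
Power = Φ(0.110) = 0.544.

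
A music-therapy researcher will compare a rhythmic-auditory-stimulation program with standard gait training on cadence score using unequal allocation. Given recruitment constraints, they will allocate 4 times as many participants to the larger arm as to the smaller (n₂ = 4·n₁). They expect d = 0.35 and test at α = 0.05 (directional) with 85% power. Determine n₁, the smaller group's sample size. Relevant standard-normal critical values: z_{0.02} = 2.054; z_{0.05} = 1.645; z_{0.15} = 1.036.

n₁ = 74

With allocation ratio k = n₂/n₁ = 4, Var(x̄₁−x̄₂) = σ²(1/n₁ + 1/(k·n₁)) = σ²·(k+1)/(k·n₁).
So n₁ = (1 + 1/k)·((z_{α} + z_β)/d)² = 1.250 × (2.681/0.35)².
n₁ = 1.250 × 58.68 = 73.3.
Round up: n₁ = 74, giving n₂ = 4 × 74 = 296.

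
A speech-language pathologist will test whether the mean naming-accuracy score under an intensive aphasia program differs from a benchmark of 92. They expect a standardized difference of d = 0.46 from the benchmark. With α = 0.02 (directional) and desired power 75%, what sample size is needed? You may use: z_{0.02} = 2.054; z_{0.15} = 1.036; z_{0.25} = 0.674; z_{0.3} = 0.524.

For a one-sample test: n = ((z_{α} + z_β) / d)².
z_{α} + z_β = 2.054 + 0.674 = 2.728.
n = (2.728 / 0.46)² = 5.930² = 35.17.
Round up.

n = 36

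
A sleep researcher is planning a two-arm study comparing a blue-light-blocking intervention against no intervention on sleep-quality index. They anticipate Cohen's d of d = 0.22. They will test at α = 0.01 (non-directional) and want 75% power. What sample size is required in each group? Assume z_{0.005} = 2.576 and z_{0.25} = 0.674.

n = 437 per group

For two independent groups with equal n: n = 2·((z_{α/2} + z_β) / d)².
z_{α/2} + z_β = 2.576 + 0.674 = 3.250.
n = 2 × (3.250 / 0.22)² = 2 × 14.773² = 2 × 218.23 = 436.5.
Round up to the next whole participant.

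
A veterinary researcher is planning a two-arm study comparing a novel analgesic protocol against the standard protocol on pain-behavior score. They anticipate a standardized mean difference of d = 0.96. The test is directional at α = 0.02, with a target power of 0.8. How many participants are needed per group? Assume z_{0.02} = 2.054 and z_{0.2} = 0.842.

For two independent groups with equal n: n = 2·((z_{α} + z_β) / d)².
z_{α} + z_β = 2.054 + 0.842 = 2.896.
n = 2 × (2.896 / 0.96)² = 2 × 3.017² = 2 × 9.10 = 18.2.
Round up to the next whole participant.

n = 19 per group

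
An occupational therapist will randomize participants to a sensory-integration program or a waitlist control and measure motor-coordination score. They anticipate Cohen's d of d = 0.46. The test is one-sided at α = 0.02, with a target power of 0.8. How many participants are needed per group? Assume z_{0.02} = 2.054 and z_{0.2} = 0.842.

For two independent groups with equal n: n = 2·((z_{α} + z_β) / d)².
z_{α} + z_β = 2.054 + 0.842 = 2.896.
n = 2 × (2.896 / 0.46)² = 2 × 6.296² = 2 × 39.64 = 79.3.
Round up to the next whole participant.

n = 80 per group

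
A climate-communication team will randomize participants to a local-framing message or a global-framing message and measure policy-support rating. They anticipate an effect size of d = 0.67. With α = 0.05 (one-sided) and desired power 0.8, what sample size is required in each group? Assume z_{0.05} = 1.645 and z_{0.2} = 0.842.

n = 28 per group

For two independent groups with equal n: n = 2·((z_{α} + z_β) / d)².
z_{α} + z_β = 1.645 + 0.842 = 2.487.
n = 2 × (2.487 / 0.67)² = 2 × 3.712² = 2 × 13.78 = 27.6.
Round up to the next whole participant.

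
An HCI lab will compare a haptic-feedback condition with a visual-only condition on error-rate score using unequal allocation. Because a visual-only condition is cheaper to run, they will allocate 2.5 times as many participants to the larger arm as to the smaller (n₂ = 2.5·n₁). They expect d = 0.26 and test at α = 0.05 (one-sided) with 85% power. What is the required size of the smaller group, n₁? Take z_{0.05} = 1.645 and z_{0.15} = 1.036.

With allocation ratio k = n₂/n₁ = 2.5, Var(x̄₁−x̄₂) = σ²(1/n₁ + 1/(k·n₁)) = σ²·(k+1)/(k·n₁).
So n₁ = (1 + 1/k)·((z_{α} + z_β)/d)² = 1.400 × (2.681/0.26)².
n₁ = 1.400 × 106.33 = 148.9.
Round up: n₁ = 149, giving n₂ = ⌈2.5 × 149⌉ = ⌈372.5⌉ = 373.

n₁ = 149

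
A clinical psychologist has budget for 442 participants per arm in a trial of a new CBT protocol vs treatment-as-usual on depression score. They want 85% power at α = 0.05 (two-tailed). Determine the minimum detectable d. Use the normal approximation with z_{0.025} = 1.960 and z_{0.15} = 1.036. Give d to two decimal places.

d_min ≈ 0.20

For two independent groups of n = 442 each: d_min = (z_{α/2} + z_β)·√(2/n).
z-sum = 1.960 + 1.036 = 2.996.
d_min = 2.996 × √(2/442) = 2.996 × 0.0673 = 0.202.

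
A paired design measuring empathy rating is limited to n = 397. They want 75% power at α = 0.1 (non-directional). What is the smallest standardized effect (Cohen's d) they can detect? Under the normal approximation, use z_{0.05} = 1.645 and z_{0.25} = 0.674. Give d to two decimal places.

d_min ≈ 0.12

For a single sample (or paired design) of n = 397: d_min = (z_{α/2} + z_β)/√n.
z-sum = 1.645 + 0.674 = 2.319.
d_min = 2.319 / √397 = 2.319 / 19.925 = 0.116.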